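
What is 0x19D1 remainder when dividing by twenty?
Convert 0x19D1 (hexadecimal) → 1×4096 + 9×256 + 13×16 + 1 = 6609 (decimal)
Convert twenty (English words) → 20 (decimal)
Compute 6609 mod 20 = 9
9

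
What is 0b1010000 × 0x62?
Convert 0b1010000 (binary) → 64 + 16 = 80 (decimal)
Convert 0x62 (hexadecimal) → 6×16 + 2 = 98 (decimal)
Compute 80 × 98 = 7840
7840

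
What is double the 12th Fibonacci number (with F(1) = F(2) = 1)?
The 12th Fibonacci number (with F(1) = F(2) = 1): 1, 1, 2, 3, 5, 8, 13, 21, 34, 55, 89, 144 → 144
Compute 144 × 2 = 288
288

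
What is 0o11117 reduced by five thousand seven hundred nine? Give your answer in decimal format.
Convert 0o11117 (octal) → 1×4096 + 1×512 + 1×64 + 1×8 + 7 = 4687 (decimal)
Convert five thousand seven hundred nine (English words) → 5×1000 + 7×100 + 9 = 5709 (decimal)
Compute 4687 - 5709 = -1022
-1022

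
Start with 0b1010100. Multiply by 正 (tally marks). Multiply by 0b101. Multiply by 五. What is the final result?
Convert 0b1010100 (binary) → 64 + 16 + 4 = 84 (decimal)
Start: 84
Convert 正 (tally marks) → 5 (decimal)
84 × 5 = 420
Convert 0b101 (binary) → 4 + 1 = 5 (decimal)
420 × 5 = 2100
Convert 五 (Chinese numeral) → 5 (decimal)
2100 × 5 = 10500
10500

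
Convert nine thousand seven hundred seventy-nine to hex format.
Convert nine thousand seven hundred seventy-nine (English words) → 9×1000 + 7×100 + 79 = 9779 (decimal)
Convert 9779 (decimal) → 9779 = 2×4096 + 6×256 + 3×16 + 3 → 0x2633 (hexadecimal)
0x2633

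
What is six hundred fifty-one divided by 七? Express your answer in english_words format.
Convert six hundred fifty-one (English words) → 6×100 + 51 = 651 (decimal)
Convert 七 (Chinese numeral) → 7 (decimal)
Compute 651 ÷ 7 = 93
Convert 93 (decimal) → ninety-three (English words)
ninety-three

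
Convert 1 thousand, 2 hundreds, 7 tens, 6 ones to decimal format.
Convert 1 thousand, 2 hundreds, 7 tens, 6 ones (place-value notation) → 1×1000 + 2×100 + 7×10 + 6 = 1276 (decimal)
1276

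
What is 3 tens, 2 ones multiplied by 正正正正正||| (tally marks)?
Convert 3 tens, 2 ones (place-value notation) → 3×10 + 2 = 32 (decimal)
Convert 正正正正正||| (tally marks) → 5 + 5 + 5 + 5 + 5 + 3 = 28 (decimal)
Compute 32 × 28 = 896
896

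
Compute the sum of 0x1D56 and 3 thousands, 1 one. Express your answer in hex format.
Convert 0x1D56 (hexadecimal) → 1×4096 + 13×256 + 5×16 + 6 = 7510 (decimal)
Convert 3 thousands, 1 one (place-value notation) → 3×1000 + 1 = 3001 (decimal)
Compute 7510 + 3001 = 10511
Convert 10511 (decimal) → 10511 = 2×4096 + 9×256 + 15 → 0x290F (hexadecimal)
0x290F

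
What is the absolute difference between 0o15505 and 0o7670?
Convert 0o15505 (octal) → 1×4096 + 5×512 + 5×64 + 5 = 6981 (decimal)
Convert 0o7670 (octal) → 7×512 + 6×64 + 7×8 = 4024 (decimal)
Compute |6981 - 4024| = 2957
2957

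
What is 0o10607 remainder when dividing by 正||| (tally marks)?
Convert 0o10607 (octal) → 1×4096 + 6×64 + 7 = 4487 (decimal)
Convert 正||| (tally marks) → 5 + 3 = 8 (decimal)
Compute 4487 mod 8 = 7
7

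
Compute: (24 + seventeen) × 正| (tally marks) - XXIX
Convert seventeen (English words) → 17 (decimal)
Convert 正| (tally marks) → 5 + 1 = 6 (decimal)
Convert XXIX (Roman numeral) → 10 + 10 + 9 = 29 (decimal)
Expression in decimal: (24 + 17) × 6 - 29
Parentheses first: 24 + 17 = 41
Multiply: 41 × 6 = 246
Subtract: 246 - 29 = 217
217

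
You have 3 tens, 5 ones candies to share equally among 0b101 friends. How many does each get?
Convert 3 tens, 5 ones (place-value notation) → 3×10 + 5 = 35 (decimal)
Convert 0b101 (binary) → 4 + 1 = 5 (decimal)
Compute 35 ÷ 5 = 7
7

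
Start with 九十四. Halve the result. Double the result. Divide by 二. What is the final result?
Convert 九十四 (Chinese numeral) → 9×10 + 4 = 94 (decimal)
Start: 94
94 ÷ 2 = 47
47 × 2 = 94
Convert 二 (Chinese numeral) → 2 (decimal)
94 ÷ 2 = 47
47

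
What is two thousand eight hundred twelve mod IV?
Convert two thousand eight hundred twelve (English words) → 2×1000 + 8×100 + 12 = 2812 (decimal)
Convert IV (Roman numeral) → 4 (decimal)
Compute 2812 mod 4 = 0
0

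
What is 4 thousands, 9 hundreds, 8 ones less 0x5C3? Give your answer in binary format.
Convert 4 thousands, 9 hundreds, 8 ones (place-value notation) → 4×1000 + 9×100 + 8 = 4908 (decimal)
Convert 0x5C3 (hexadecimal) → 5×256 + 12×16 + 3 = 1475 (decimal)
Compute 4908 - 1475 = 3433
Convert 3433 (decimal) → 3433 = 2048 + 1024 + 256 + 64 + 32 + 8 + 1 → 0b110101101001 (binary)
0b110101101001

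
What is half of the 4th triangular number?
The 4th triangular number = 4×5/2 = 10
Compute 10 ÷ 2 = 5
5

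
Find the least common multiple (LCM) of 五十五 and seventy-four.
Convert 五十五 (Chinese numeral) → 5×10 + 5 = 55 (decimal)
Convert seventy-four (English words) → 74 (decimal)
Compute lcm(55, 74) = 4070
4070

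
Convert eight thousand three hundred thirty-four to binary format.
Convert eight thousand three hundred thirty-four (English words) → 8×1000 + 3×100 + 34 = 8334 (decimal)
Convert 8334 (decimal) → 8334 = 8192 + 128 + 8 + 4 + 2 → 0b10000010001110 (binary)
0b10000010001110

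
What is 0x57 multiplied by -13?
Convert 0x57 (hexadecimal) → 5×16 + 7 = 87 (decimal)
Compute 87 × -13 = -1131
-1131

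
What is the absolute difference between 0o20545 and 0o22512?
Convert 0o20545 (octal) → 2×4096 + 5×64 + 4×8 + 5 = 8549 (decimal)
Convert 0o22512 (octal) → 2×4096 + 2×512 + 5×64 + 1×8 + 2 = 9546 (decimal)
Compute |8549 - 9546| = 997
997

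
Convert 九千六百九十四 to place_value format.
Convert 九千六百九十四 (Chinese numeral) → 9×1000 + 6×100 + 9×10 + 4 = 9694 (decimal)
Convert 9694 (decimal) → 9694 = 9×1000 + 6×100 + 9×10 + 4 → 9 thousands, 6 hundreds, 9 tens, 4 ones (place-value notation)
9 thousands, 6 hundreds, 9 tens, 4 ones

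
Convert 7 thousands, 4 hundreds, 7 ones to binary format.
Convert 7 thousands, 4 hundreds, 7 ones (place-value notation) → 7×1000 + 4×100 + 7 = 7407 (decimal)
Convert 7407 (decimal) → 7407 = 4096 + 2048 + 1024 + 128 + 64 + 32 + 8 + 4 + 2 + 1 → 0b1110011101111 (binary)
0b1110011101111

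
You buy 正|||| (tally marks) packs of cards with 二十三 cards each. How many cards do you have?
Convert 二十三 (Chinese numeral) → 2×10 + 3 = 23 (decimal)
Convert 正|||| (tally marks) → 5 + 4 = 9 (decimal)
Compute 23 × 9 = 207
207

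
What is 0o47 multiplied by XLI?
Convert 0o47 (octal) → 4×8 + 7 = 39 (decimal)
Convert XLI (Roman numeral) → 40 + 1 = 41 (decimal)
Compute 39 × 41 = 1599
1599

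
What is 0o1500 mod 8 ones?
Convert 0o1500 (octal) → 1×512 + 5×64 = 832 (decimal)
Convert 8 ones (place-value notation) → 8 (decimal)
Compute 832 mod 8 = 0
0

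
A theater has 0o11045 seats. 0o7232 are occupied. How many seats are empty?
Convert 0o11045 (octal) → 1×4096 + 1×512 + 4×8 + 5 = 4645 (decimal)
Convert 0o7232 (octal) → 7×512 + 2×64 + 3×8 + 2 = 3738 (decimal)
Compute 4645 - 3738 = 907
907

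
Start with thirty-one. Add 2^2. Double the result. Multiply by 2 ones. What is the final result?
Convert thirty-one (English words) → 31 (decimal)
Start: 31
Convert 2^2 (power) → 4 (decimal)
31 + 4 = 35
35 × 2 = 70
Convert 2 ones (place-value notation) → 2 (decimal)
70 × 2 = 140
140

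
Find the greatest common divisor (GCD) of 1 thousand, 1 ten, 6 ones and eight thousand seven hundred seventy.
Convert 1 thousand, 1 ten, 6 ones (place-value notation) → 1×1000 + 1×10 + 6 = 1016 (decimal)
Convert eight thousand seven hundred seventy (English words) → 8×1000 + 7×100 + 70 = 8770 (decimal)
Compute gcd(1016, 8770) = 2
2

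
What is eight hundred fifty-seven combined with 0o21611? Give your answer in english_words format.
Convert eight hundred fifty-seven (English words) → 8×100 + 57 = 857 (decimal)
Convert 0o21611 (octal) → 2×4096 + 1×512 + 6×64 + 1×8 + 1 = 9097 (decimal)
Compute 857 + 9097 = 9954
Convert 9954 (decimal) → 9954 = 9×1000 + 9×100 + 54 → nine thousand nine hundred fifty-four (English words)
nine thousand nine hundred fifty-four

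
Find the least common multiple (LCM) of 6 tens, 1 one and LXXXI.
Convert 6 tens, 1 one (place-value notation) → 6×10 + 1 = 61 (decimal)
Convert LXXXI (Roman numeral) → 50 + 10 + 10 + 10 + 1 = 81 (decimal)
Compute lcm(61, 81) = 4941
4941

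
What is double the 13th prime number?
The 13th prime number = 41
Compute 41 × 2 = 82
82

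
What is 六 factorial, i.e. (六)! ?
Convert 六 (Chinese numeral) → 6 (decimal)
Compute 6! = 720
720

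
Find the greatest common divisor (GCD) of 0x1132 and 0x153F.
Convert 0x1132 (hexadecimal) → 1×4096 + 1×256 + 3×16 + 2 = 4402 (decimal)
Convert 0x153F (hexadecimal) → 1×4096 + 5×256 + 3×16 + 15 = 5439 (decimal)
Compute gcd(4402, 5439) = 1
1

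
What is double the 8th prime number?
The 8th prime number = 19
Compute 19 × 2 = 38
38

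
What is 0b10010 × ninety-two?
Convert 0b10010 (binary) → 16 + 2 = 18 (decimal)
Convert ninety-two (English words) → 92 (decimal)
Compute 18 × 92 = 1656
1656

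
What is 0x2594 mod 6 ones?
Convert 0x2594 (hexadecimal) → 2×4096 + 5×256 + 9×16 + 4 = 9620 (decimal)
Convert 6 ones (place-value notation) → 6 (decimal)
Compute 9620 mod 6 = 2
2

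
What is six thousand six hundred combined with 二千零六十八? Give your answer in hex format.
Convert six thousand six hundred (English words) → 6×1000 + 6×100 = 6600 (decimal)
Convert 二千零六十八 (Chinese numeral) → 2×1000 + 6×10 + 8 = 2068 (decimal)
Compute 6600 + 2068 = 8668
Convert 8668 (decimal) → 8668 = 2×4096 + 1×256 + 13×16 + 12 → 0x21DC (hexadecimal)
0x21DC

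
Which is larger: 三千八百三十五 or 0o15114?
Convert 三千八百三十五 (Chinese numeral) → 3×1000 + 8×100 + 3×10 + 5 = 3835 (decimal)
Convert 0o15114 (octal) → 1×4096 + 5×512 + 1×64 + 1×8 + 4 = 6732 (decimal)
Compare 3835 vs 6732: larger = 6732
6732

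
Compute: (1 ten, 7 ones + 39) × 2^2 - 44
Convert 1 ten, 7 ones (place-value notation) → 1×10 + 7 = 17 (decimal)
Convert 2^2 (power) → 4 (decimal)
Expression in decimal: (17 + 39) × 4 - 44
Parentheses first: 17 + 39 = 56
Multiply: 56 × 4 = 224
Subtract: 224 - 44 = 180
180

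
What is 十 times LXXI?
Convert 十 (Chinese numeral) → 1×10 = 10 (decimal)
Convert LXXI (Roman numeral) → 50 + 10 + 10 + 1 = 71 (decimal)
Compute 10 × 71 = 710
710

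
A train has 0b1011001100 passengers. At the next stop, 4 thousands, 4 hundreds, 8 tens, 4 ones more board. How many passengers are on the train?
Convert 0b1011001100 (binary) → 512 + 128 + 64 + 8 + 4 = 716 (decimal)
Convert 4 thousands, 4 hundreds, 8 tens, 4 ones (place-value notation) → 4×1000 + 4×100 + 8×10 + 4 = 4484 (decimal)
Compute 716 + 4484 = 5200
5200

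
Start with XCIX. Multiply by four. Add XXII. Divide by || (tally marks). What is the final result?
Convert XCIX (Roman numeral) → 90 + 9 = 99 (decimal)
Start: 99
Convert four (English words) → 4 (decimal)
99 × 4 = 396
Convert XXII (Roman numeral) → 10 + 10 + 1 + 1 = 22 (decimal)
396 + 22 = 418
Convert || (tally marks) → 2 (decimal)
418 ÷ 2 = 209
209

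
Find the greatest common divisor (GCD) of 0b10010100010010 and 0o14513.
Convert 0b10010100010010 (binary) → 8192 + 1024 + 256 + 16 + 2 = 9490 (decimal)
Convert 0o14513 (octal) → 1×4096 + 4×512 + 5×64 + 1×8 + 3 = 6475 (decimal)
Compute gcd(9490, 6475) = 5
5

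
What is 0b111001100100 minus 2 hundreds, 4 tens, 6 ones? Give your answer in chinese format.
Convert 0b111001100100 (binary) → 2048 + 1024 + 512 + 64 + 32 + 4 = 3684 (decimal)
Convert 2 hundreds, 4 tens, 6 ones (place-value notation) → 2×100 + 4×10 + 6 = 246 (decimal)
Compute 3684 - 246 = 3438
Convert 3438 (decimal) → 3438 = 3×1000 + 4×100 + 3×10 + 8 → 三千四百三十八 (Chinese numeral)
三千四百三十八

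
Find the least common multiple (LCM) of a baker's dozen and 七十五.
Convert a baker's dozen (colloquial) → 13 (decimal)
Convert 七十五 (Chinese numeral) → 7×10 + 5 = 75 (decimal)
Compute lcm(13, 75) = 975
975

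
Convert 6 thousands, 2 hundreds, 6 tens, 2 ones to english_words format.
Convert 6 thousands, 2 hundreds, 6 tens, 2 ones (place-value notation) → 6×1000 + 2×100 + 6×10 + 2 = 6262 (decimal)
Convert 6262 (decimal) → 6262 = 6×1000 + 2×100 + 62 → six thousand two hundred sixty-two (English words)
six thousand two hundred sixty-two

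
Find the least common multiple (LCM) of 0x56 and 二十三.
Convert 0x56 (hexadecimal) → 5×16 + 6 = 86 (decimal)
Convert 二十三 (Chinese numeral) → 2×10 + 3 = 23 (decimal)
Compute lcm(86, 23) = 1978
1978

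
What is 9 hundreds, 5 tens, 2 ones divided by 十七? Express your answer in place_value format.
Convert 9 hundreds, 5 tens, 2 ones (place-value notation) → 9×100 + 5×10 + 2 = 952 (decimal)
Convert 十七 (Chinese numeral) → 1×10 + 7 = 17 (decimal)
Compute 952 ÷ 17 = 56
Convert 56 (decimal) → 56 = 5×10 + 6 → 5 tens, 6 ones (place-value notation)
5 tens, 6 ones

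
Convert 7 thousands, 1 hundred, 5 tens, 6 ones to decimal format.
Convert 7 thousands, 1 hundred, 5 tens, 6 ones (place-value notation) → 7×1000 + 1×100 + 5×10 + 6 = 7156 (decimal)
7156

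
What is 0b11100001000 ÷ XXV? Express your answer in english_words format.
Convert 0b11100001000 (binary) → 1024 + 512 + 256 + 8 = 1800 (decimal)
Convert XXV (Roman numeral) → 10 + 10 + 5 = 25 (decimal)
Compute 1800 ÷ 25 = 72
Convert 72 (decimal) → seventy-two (English words)
seventy-two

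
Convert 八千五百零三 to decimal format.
Convert 八千五百零三 (Chinese numeral) → 8×1000 + 5×100 + 3 = 8503 (decimal)
8503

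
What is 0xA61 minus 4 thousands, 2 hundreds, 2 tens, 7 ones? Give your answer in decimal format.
Convert 0xA61 (hexadecimal) → 10×256 + 6×16 + 1 = 2657 (decimal)
Convert 4 thousands, 2 hundreds, 2 tens, 7 ones (place-value notation) → 4×1000 + 2×100 + 2×10 + 7 = 4227 (decimal)
Compute 2657 - 4227 = -1570
-1570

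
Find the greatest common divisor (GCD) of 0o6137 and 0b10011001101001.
Convert 0o6137 (octal) → 6×512 + 1×64 + 3×8 + 7 = 3167 (decimal)
Convert 0b10011001101001 (binary) → 8192 + 1024 + 512 + 64 + 32 + 8 + 1 = 9833 (decimal)
Compute gcd(3167, 9833) = 1
1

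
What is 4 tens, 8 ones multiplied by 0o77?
Convert 4 tens, 8 ones (place-value notation) → 4×10 + 8 = 48 (decimal)
Convert 0o77 (octal) → 7×8 + 7 = 63 (decimal)
Compute 48 × 63 = 3024
3024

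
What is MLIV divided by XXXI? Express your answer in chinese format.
Convert MLIV (Roman numeral) → 1000 + 50 + 4 = 1054 (decimal)
Convert XXXI (Roman numeral) → 10 + 10 + 10 + 1 = 31 (decimal)
Compute 1054 ÷ 31 = 34
Convert 34 (decimal) → 34 = 3×10 + 4 → 三十四 (Chinese numeral)
三十四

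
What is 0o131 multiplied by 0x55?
Convert 0o131 (octal) → 1×64 + 3×8 + 1 = 89 (decimal)
Convert 0x55 (hexadecimal) → 5×16 + 5 = 85 (decimal)
Compute 89 × 85 = 7565
7565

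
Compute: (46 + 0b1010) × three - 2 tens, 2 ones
Convert 0b1010 (binary) → 8 + 2 = 10 (decimal)
Convert three (English words) → 3 (decimal)
Convert 2 tens, 2 ones (place-value notation) → 2×10 + 2 = 22 (decimal)
Expression in decimal: (46 + 10) × 3 - 22
Parentheses first: 46 + 10 = 56
Multiply: 56 × 3 = 168
Subtract: 168 - 22 = 146
146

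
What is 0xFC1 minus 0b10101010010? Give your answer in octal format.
Convert 0xFC1 (hexadecimal) → 15×256 + 12×16 + 1 = 4033 (decimal)
Convert 0b10101010010 (binary) → 1024 + 256 + 64 + 16 + 2 = 1362 (decimal)
Compute 4033 - 1362 = 2671
Convert 2671 (decimal) → 2671 = 5×512 + 1×64 + 5×8 + 7 → 0o5157 (octal)
0o5157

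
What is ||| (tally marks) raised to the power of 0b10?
Convert ||| (tally marks) → 3 (decimal)
Convert 0b10 (binary) → 2 (decimal)
Compute 3 ^ 2 = 9
9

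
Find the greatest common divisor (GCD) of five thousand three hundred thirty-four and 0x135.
Convert five thousand three hundred thirty-four (English words) → 5×1000 + 3×100 + 34 = 5334 (decimal)
Convert 0x135 (hexadecimal) → 1×256 + 3×16 + 5 = 309 (decimal)
Compute gcd(5334, 309) = 3
3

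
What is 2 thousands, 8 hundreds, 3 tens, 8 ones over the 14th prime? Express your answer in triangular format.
Convert 2 thousands, 8 hundreds, 3 tens, 8 ones (place-value notation) → 2×1000 + 8×100 + 3×10 + 8 = 2838 (decimal)
Convert the 14th prime (prime index) → 43 (decimal)
Compute 2838 ÷ 43 = 66
Convert 66 (decimal) → 66 = 11×12/2 → the 11th triangular number (triangular index)
the 11th triangular number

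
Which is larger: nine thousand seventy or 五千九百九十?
Convert nine thousand seventy (English words) → 9×1000 + 70 = 9070 (decimal)
Convert 五千九百九十 (Chinese numeral) → 5×1000 + 9×100 + 9×10 = 5990 (decimal)
Compare 9070 vs 5990: larger = 9070
9070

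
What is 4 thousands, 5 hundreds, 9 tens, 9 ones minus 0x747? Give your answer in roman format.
Convert 4 thousands, 5 hundreds, 9 tens, 9 ones (place-value notation) → 4×1000 + 5×100 + 9×10 + 9 = 4599 (decimal)
Convert 0x747 (hexadecimal) → 7×256 + 4×16 + 7 = 1863 (decimal)
Compute 4599 - 1863 = 2736
Convert 2736 (decimal) → 2736 = 1000 + 1000 + 500 + 100 + 100 + 10 + 10 + 10 + 5 + 1 → MMDCCXXXVI (Roman numeral)
MMDCCXXXVI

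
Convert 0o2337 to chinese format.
Convert 0o2337 (octal) → 2×512 + 3×64 + 3×8 + 7 = 1247 (decimal)
Convert 1247 (decimal) → 1247 = 1×1000 + 2×100 + 4×10 + 7 → 一千二百四十七 (Chinese numeral)
一千二百四十七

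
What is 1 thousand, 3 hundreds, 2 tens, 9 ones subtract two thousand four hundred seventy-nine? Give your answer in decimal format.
Convert 1 thousand, 3 hundreds, 2 tens, 9 ones (place-value notation) → 1×1000 + 3×100 + 2×10 + 9 = 1329 (decimal)
Convert two thousand four hundred seventy-nine (English words) → 2×1000 + 4×100 + 79 = 2479 (decimal)
Compute 1329 - 2479 = -1150
-1150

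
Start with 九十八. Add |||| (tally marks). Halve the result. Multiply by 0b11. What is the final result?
Convert 九十八 (Chinese numeral) → 9×10 + 8 = 98 (decimal)
Start: 98
Convert |||| (tally marks) → 4 (decimal)
98 + 4 = 102
102 ÷ 2 = 51
Convert 0b11 (binary) → 2 + 1 = 3 (decimal)
51 × 3 = 153
153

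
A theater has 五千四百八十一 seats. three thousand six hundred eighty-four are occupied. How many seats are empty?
Convert 五千四百八十一 (Chinese numeral) → 5×1000 + 4×100 + 8×10 + 1 = 5481 (decimal)
Convert three thousand six hundred eighty-four (English words) → 3×1000 + 6×100 + 84 = 3684 (decimal)
Compute 5481 - 3684 = 1797
1797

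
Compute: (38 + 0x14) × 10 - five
Convert 0x14 (hexadecimal) → 1×16 + 4 = 20 (decimal)
Convert five (English words) → 5 (decimal)
Expression in decimal: (38 + 20) × 10 - 5
Parentheses first: 38 + 20 = 58
Multiply: 58 × 10 = 580
Subtract: 580 - 5 = 575
575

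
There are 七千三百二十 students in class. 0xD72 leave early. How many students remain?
Convert 七千三百二十 (Chinese numeral) → 7×1000 + 3×100 + 2×10 = 7320 (decimal)
Convert 0xD72 (hexadecimal) → 13×256 + 7×16 + 2 = 3442 (decimal)
Compute 7320 - 3442 = 3878
3878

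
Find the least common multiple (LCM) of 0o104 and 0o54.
Convert 0o104 (octal) → 1×64 + 4 = 68 (decimal)
Convert 0o54 (octal) → 5×8 + 4 = 44 (decimal)
Compute lcm(68, 44) = 748
748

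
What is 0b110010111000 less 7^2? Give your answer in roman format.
Convert 0b110010111000 (binary) → 2048 + 1024 + 128 + 32 + 16 + 8 = 3256 (decimal)
Convert 7^2 (power) → 49 (decimal)
Compute 3256 - 49 = 3207
Convert 3207 (decimal) → 3207 = 1000 + 1000 + 1000 + 100 + 100 + 5 + 1 + 1 → MMMCCVII (Roman numeral)
MMMCCVII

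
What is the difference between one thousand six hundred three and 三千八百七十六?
Convert one thousand six hundred three (English words) → 1×1000 + 6×100 + 3 = 1603 (decimal)
Convert 三千八百七十六 (Chinese numeral) → 3×1000 + 8×100 + 7×10 + 6 = 3876 (decimal)
Difference: |1603 - 3876| = 2273
2273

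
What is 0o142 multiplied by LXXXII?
Convert 0o142 (octal) → 1×64 + 4×8 + 2 = 98 (decimal)
Convert LXXXII (Roman numeral) → 50 + 10 + 10 + 10 + 1 + 1 = 82 (decimal)
Compute 98 × 82 = 8036
8036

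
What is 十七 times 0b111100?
Convert 十七 (Chinese numeral) → 1×10 + 7 = 17 (decimal)
Convert 0b111100 (binary) → 32 + 16 + 8 + 4 = 60 (decimal)
Compute 17 × 60 = 1020
1020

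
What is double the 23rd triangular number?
The 23rd triangular number = 23×24/2 = 276
Compute 276 × 2 = 552
552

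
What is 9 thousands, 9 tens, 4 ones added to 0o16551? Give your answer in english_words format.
Convert 9 thousands, 9 tens, 4 ones (place-value notation) → 9×1000 + 9×10 + 4 = 9094 (decimal)
Convert 0o16551 (octal) → 1×4096 + 6×512 + 5×64 + 5×8 + 1 = 7529 (decimal)
Compute 9094 + 7529 = 16623
Convert 16623 (decimal) → 16623 = 16×1000 + 6×100 + 23 → sixteen thousand six hundred twenty-three (English words)
sixteen thousand six hundred twenty-three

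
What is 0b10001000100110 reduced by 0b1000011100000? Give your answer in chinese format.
Convert 0b10001000100110 (binary) → 8192 + 512 + 32 + 4 + 2 = 8742 (decimal)
Convert 0b1000011100000 (binary) → 4096 + 128 + 64 + 32 = 4320 (decimal)
Compute 8742 - 4320 = 4422
Convert 4422 (decimal) → 4422 = 4×1000 + 4×100 + 2×10 + 2 → 四千四百二十二 (Chinese numeral)
四千四百二十二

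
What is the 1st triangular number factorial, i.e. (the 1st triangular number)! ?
Convert the 1st triangular number (triangular index) → 1×2/2 = 1 (decimal)
Compute 1! = 1
1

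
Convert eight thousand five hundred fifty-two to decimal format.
Convert eight thousand five hundred fifty-two (English words) → 8×1000 + 5×100 + 52 = 8552 (decimal)
8552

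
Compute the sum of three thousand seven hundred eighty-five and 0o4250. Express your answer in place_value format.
Convert three thousand seven hundred eighty-five (English words) → 3×1000 + 7×100 + 85 = 3785 (decimal)
Convert 0o4250 (octal) → 4×512 + 2×64 + 5×8 = 2216 (decimal)
Compute 3785 + 2216 = 6001
Convert 6001 (decimal) → 6001 = 6×1000 + 1 → 6 thousands, 1 one (place-value notation)
6 thousands, 1 one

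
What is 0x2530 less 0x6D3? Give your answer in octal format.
Convert 0x2530 (hexadecimal) → 2×4096 + 5×256 + 3×16 = 9520 (decimal)
Convert 0x6D3 (hexadecimal) → 6×256 + 13×16 + 3 = 1747 (decimal)
Compute 9520 - 1747 = 7773
Convert 7773 (decimal) → 7773 = 1×4096 + 7×512 + 1×64 + 3×8 + 5 → 0o17135 (octal)
0o17135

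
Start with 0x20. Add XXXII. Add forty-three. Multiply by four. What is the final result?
Convert 0x20 (hexadecimal) → 2×16 = 32 (decimal)
Start: 32
Convert XXXII (Roman numeral) → 10 + 10 + 10 + 1 + 1 = 32 (decimal)
32 + 32 = 64
Convert forty-three (English words) → 43 (decimal)
64 + 43 = 107
Convert four (English words) → 4 (decimal)
107 × 4 = 428
428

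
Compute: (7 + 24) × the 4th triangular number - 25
Convert the 4th triangular number (triangular index) → 4×5/2 = 10 (decimal)
Expression in decimal: (7 + 24) × 10 - 25
Parentheses first: 7 + 24 = 31
Multiply: 31 × 10 = 310
Subtract: 310 - 25 = 285
285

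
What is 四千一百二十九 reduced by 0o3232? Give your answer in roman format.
Convert 四千一百二十九 (Chinese numeral) → 4×1000 + 1×100 + 2×10 + 9 = 4129 (decimal)
Convert 0o3232 (octal) → 3×512 + 2×64 + 3×8 + 2 = 1690 (decimal)
Compute 4129 - 1690 = 2439
Convert 2439 (decimal) → 2439 = 1000 + 1000 + 400 + 10 + 10 + 10 + 9 → MMCDXXXIX (Roman numeral)
MMCDXXXIX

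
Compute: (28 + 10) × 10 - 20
Parentheses first: 28 + 10 = 38
Multiply: 38 × 10 = 380
Subtract: 380 - 20 = 360
360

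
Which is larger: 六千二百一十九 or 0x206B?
Convert 六千二百一十九 (Chinese numeral) → 6×1000 + 2×100 + 1×10 + 9 = 6219 (decimal)
Convert 0x206B (hexadecimal) → 2×4096 + 6×16 + 11 = 8299 (decimal)
Compare 6219 vs 8299: larger = 8299
8299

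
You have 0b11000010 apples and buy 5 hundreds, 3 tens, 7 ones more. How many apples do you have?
Convert 0b11000010 (binary) → 128 + 64 + 2 = 194 (decimal)
Convert 5 hundreds, 3 tens, 7 ones (place-value notation) → 5×100 + 3×10 + 7 = 537 (decimal)
Compute 194 + 537 = 731
731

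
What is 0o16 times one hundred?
Convert 0o16 (octal) → 1×8 + 6 = 14 (decimal)
Convert one hundred (English words) → 1×100 = 100 (decimal)
Compute 14 × 100 = 1400
1400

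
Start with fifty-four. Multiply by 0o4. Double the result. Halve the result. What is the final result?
Convert fifty-four (English words) → 54 (decimal)
Start: 54
Convert 0o4 (octal) → 4 (decimal)
54 × 4 = 216
216 × 2 = 432
432 ÷ 2 = 216
216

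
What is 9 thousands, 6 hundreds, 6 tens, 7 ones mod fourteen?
Convert 9 thousands, 6 hundreds, 6 tens, 7 ones (place-value notation) → 9×1000 + 6×100 + 6×10 + 7 = 9667 (decimal)
Convert fourteen (English words) → 14 (decimal)
Compute 9667 mod 14 = 7
7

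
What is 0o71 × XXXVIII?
Convert 0o71 (octal) → 7×8 + 1 = 57 (decimal)
Convert XXXVIII (Roman numeral) → 10 + 10 + 10 + 5 + 1 + 1 + 1 = 38 (decimal)
Compute 57 × 38 = 2166
2166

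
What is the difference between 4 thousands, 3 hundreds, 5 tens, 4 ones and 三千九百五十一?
Convert 4 thousands, 3 hundreds, 5 tens, 4 ones (place-value notation) → 4×1000 + 3×100 + 5×10 + 4 = 4354 (decimal)
Convert 三千九百五十一 (Chinese numeral) → 3×1000 + 9×100 + 5×10 + 1 = 3951 (decimal)
Difference: |4354 - 3951| = 403
403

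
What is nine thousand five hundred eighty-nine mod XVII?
Convert nine thousand five hundred eighty-nine (English words) → 9×1000 + 5×100 + 89 = 9589 (decimal)
Convert XVII (Roman numeral) → 10 + 5 + 1 + 1 = 17 (decimal)
Compute 9589 mod 17 = 1
1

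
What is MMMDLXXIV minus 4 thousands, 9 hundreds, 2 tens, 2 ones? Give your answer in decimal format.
Convert MMMDLXXIV (Roman numeral) → 1000 + 1000 + 1000 + 500 + 50 + 10 + 10 + 4 = 3574 (decimal)
Convert 4 thousands, 9 hundreds, 2 tens, 2 ones (place-value notation) → 4×1000 + 9×100 + 2×10 + 2 = 4922 (decimal)
Compute 3574 - 4922 = -1348
-1348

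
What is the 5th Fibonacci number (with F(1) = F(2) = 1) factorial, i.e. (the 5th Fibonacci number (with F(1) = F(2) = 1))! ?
Convert the 5th Fibonacci number (with F(1) = F(2) = 1) (Fibonacci index) → 1, 1, 2, 3, 5 → 5 (decimal)
Compute 5! = 120
120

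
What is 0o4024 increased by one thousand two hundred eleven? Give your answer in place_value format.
Convert 0o4024 (octal) → 4×512 + 2×8 + 4 = 2068 (decimal)
Convert one thousand two hundred eleven (English words) → 1×1000 + 2×100 + 11 = 1211 (decimal)
Compute 2068 + 1211 = 3279
Convert 3279 (decimal) → 3279 = 3×1000 + 2×100 + 7×10 + 9 → 3 thousands, 2 hundreds, 7 tens, 9 ones (place-value notation)
3 thousands, 2 hundreds, 7 tens, 9 ones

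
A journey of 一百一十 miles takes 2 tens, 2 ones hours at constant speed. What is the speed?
Convert 一百一十 (Chinese numeral) → 1×100 + 1×10 = 110 (decimal)
Convert 2 tens, 2 ones (place-value notation) → 2×10 + 2 = 22 (decimal)
Compute 110 ÷ 22 = 5
5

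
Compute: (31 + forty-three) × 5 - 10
Convert forty-three (English words) → 43 (decimal)
Expression in decimal: (31 + 43) × 5 - 10
Parentheses first: 31 + 43 = 74
Multiply: 74 × 5 = 370
Subtract: 370 - 10 = 360
360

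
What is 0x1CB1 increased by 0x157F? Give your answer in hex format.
Convert 0x1CB1 (hexadecimal) → 1×4096 + 12×256 + 11×16 + 1 = 7345 (decimal)
Convert 0x157F (hexadecimal) → 1×4096 + 5×256 + 7×16 + 15 = 5503 (decimal)
Compute 7345 + 5503 = 12848
Convert 12848 (decimal) → 12848 = 3×4096 + 2×256 + 3×16 → 0x3230 (hexadecimal)
0x3230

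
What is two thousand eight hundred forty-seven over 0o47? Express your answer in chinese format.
Convert two thousand eight hundred forty-seven (English words) → 2×1000 + 8×100 + 47 = 2847 (decimal)
Convert 0o47 (octal) → 4×8 + 7 = 39 (decimal)
Compute 2847 ÷ 39 = 73
Convert 73 (decimal) → 73 = 7×10 + 3 → 七十三 (Chinese numeral)
七十三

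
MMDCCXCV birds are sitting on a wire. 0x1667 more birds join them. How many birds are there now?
Convert MMDCCXCV (Roman numeral) → 1000 + 1000 + 500 + 100 + 100 + 90 + 5 = 2795 (decimal)
Convert 0x1667 (hexadecimal) → 1×4096 + 6×256 + 6×16 + 7 = 5735 (decimal)
Compute 2795 + 5735 = 8530
8530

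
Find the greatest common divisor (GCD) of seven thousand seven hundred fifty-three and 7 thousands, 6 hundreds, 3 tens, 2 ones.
Convert seven thousand seven hundred fifty-three (English words) → 7×1000 + 7×100 + 53 = 7753 (decimal)
Convert 7 thousands, 6 hundreds, 3 tens, 2 ones (place-value notation) → 7×1000 + 6×100 + 3×10 + 2 = 7632 (decimal)
Compute gcd(7753, 7632) = 1
1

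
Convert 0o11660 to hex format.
Convert 0o11660 (octal) → 1×4096 + 1×512 + 6×64 + 6×8 = 5040 (decimal)
Convert 5040 (decimal) → 5040 = 1×4096 + 3×256 + 11×16 → 0x13B0 (hexadecimal)
0x13B0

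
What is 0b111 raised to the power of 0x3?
Convert 0b111 (binary) → 4 + 2 + 1 = 7 (decimal)
Convert 0x3 (hexadecimal) → 3 (decimal)
Compute 7 ^ 3 = 343
343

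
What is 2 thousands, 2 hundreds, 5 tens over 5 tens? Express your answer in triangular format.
Convert 2 thousands, 2 hundreds, 5 tens (place-value notation) → 2×1000 + 2×100 + 5×10 = 2250 (decimal)
Convert 5 tens (place-value notation) → 5×10 = 50 (decimal)
Compute 2250 ÷ 50 = 45
Convert 45 (decimal) → 45 = 9×10/2 → the 9th triangular number (triangular index)
the 9th triangular number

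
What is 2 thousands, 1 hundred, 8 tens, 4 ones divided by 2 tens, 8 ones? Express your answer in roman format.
Convert 2 thousands, 1 hundred, 8 tens, 4 ones (place-value notation) → 2×1000 + 1×100 + 8×10 + 4 = 2184 (decimal)
Convert 2 tens, 8 ones (place-value notation) → 2×10 + 8 = 28 (decimal)
Compute 2184 ÷ 28 = 78
Convert 78 (decimal) → 78 = 50 + 10 + 10 + 5 + 1 + 1 + 1 → LXXVIII (Roman numeral)
LXXVIII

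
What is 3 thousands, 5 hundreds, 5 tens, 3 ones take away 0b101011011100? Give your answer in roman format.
Convert 3 thousands, 5 hundreds, 5 tens, 3 ones (place-value notation) → 3×1000 + 5×100 + 5×10 + 3 = 3553 (decimal)
Convert 0b101011011100 (binary) → 2048 + 512 + 128 + 64 + 16 + 8 + 4 = 2780 (decimal)
Compute 3553 - 2780 = 773
Convert 773 (decimal) → 773 = 500 + 100 + 100 + 50 + 10 + 10 + 1 + 1 + 1 → DCCLXXIII (Roman numeral)
DCCLXXIII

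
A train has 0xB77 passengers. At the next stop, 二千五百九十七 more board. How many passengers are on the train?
Convert 0xB77 (hexadecimal) → 11×256 + 7×16 + 7 = 2935 (decimal)
Convert 二千五百九十七 (Chinese numeral) → 2×1000 + 5×100 + 9×10 + 7 = 2597 (decimal)
Compute 2935 + 2597 = 5532
5532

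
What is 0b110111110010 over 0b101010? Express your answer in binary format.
Convert 0b110111110010 (binary) → 2048 + 1024 + 256 + 128 + 64 + 32 + 16 + 2 = 3570 (decimal)
Convert 0b101010 (binary) → 32 + 8 + 2 = 42 (decimal)
Compute 3570 ÷ 42 = 85
Convert 85 (decimal) → 85 = 64 + 16 + 4 + 1 → 0b1010101 (binary)
0b1010101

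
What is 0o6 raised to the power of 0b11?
Convert 0o6 (octal) → 6 (decimal)
Convert 0b11 (binary) → 2 + 1 = 3 (decimal)
Compute 6 ^ 3 = 216
216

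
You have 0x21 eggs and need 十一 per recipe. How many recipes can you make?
Convert 0x21 (hexadecimal) → 2×16 + 1 = 33 (decimal)
Convert 十一 (Chinese numeral) → 1×10 + 1 = 11 (decimal)
Compute 33 ÷ 11 = 3
3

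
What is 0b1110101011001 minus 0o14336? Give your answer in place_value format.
Convert 0b1110101011001 (binary) → 4096 + 2048 + 1024 + 256 + 64 + 16 + 8 + 1 = 7513 (decimal)
Convert 0o14336 (octal) → 1×4096 + 4×512 + 3×64 + 3×8 + 6 = 6366 (decimal)
Compute 7513 - 6366 = 1147
Convert 1147 (decimal) → 1147 = 1×1000 + 1×100 + 4×10 + 7 → 1 thousand, 1 hundred, 4 tens, 7 ones (place-value notation)
1 thousand, 1 hundred, 4 tens, 7 ones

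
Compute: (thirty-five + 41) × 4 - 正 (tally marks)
Convert thirty-five (English words) → 35 (decimal)
Convert 正 (tally marks) → 5 (decimal)
Expression in decimal: (35 + 41) × 4 - 5
Parentheses first: 35 + 41 = 76
Multiply: 76 × 4 = 304
Subtract: 304 - 5 = 299
299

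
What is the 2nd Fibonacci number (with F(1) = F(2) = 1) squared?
The 2nd Fibonacci number (with F(1) = F(2) = 1) = 1
Compute 1² = 1 × 1 = 1
1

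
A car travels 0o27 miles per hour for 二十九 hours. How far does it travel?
Convert 0o27 (octal) → 2×8 + 7 = 23 (decimal)
Convert 二十九 (Chinese numeral) → 2×10 + 9 = 29 (decimal)
Compute 23 × 29 = 667
667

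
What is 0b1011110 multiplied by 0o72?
Convert 0b1011110 (binary) → 64 + 16 + 8 + 4 + 2 = 94 (decimal)
Convert 0o72 (octal) → 7×8 + 2 = 58 (decimal)
Compute 94 × 58 = 5452
5452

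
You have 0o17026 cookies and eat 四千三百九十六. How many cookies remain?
Convert 0o17026 (octal) → 1×4096 + 7×512 + 2×8 + 6 = 7702 (decimal)
Convert 四千三百九十六 (Chinese numeral) → 4×1000 + 3×100 + 9×10 + 6 = 4396 (decimal)
Compute 7702 - 4396 = 3306
3306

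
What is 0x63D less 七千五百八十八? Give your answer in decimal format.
Convert 0x63D (hexadecimal) → 6×256 + 3×16 + 13 = 1597 (decimal)
Convert 七千五百八十八 (Chinese numeral) → 7×1000 + 5×100 + 8×10 + 8 = 7588 (decimal)
Compute 1597 - 7588 = -5991
-5991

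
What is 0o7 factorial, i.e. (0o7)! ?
Convert 0o7 (octal) → 7 (decimal)
Compute 7! = 5040
5040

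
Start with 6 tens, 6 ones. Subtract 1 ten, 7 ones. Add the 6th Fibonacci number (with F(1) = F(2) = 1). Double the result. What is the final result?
Convert 6 tens, 6 ones (place-value notation) → 6×10 + 6 = 66 (decimal)
Start: 66
Convert 1 ten, 7 ones (place-value notation) → 1×10 + 7 = 17 (decimal)
66 - 17 = 49
Convert the 6th Fibonacci number (with F(1) = F(2) = 1) (Fibonacci index) → 1, 1, 2, 3, 5, 8 → 8 (decimal)
49 + 8 = 57
57 × 2 = 114
114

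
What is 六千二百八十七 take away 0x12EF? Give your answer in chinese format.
Convert 六千二百八十七 (Chinese numeral) → 6×1000 + 2×100 + 8×10 + 7 = 6287 (decimal)
Convert 0x12EF (hexadecimal) → 1×4096 + 2×256 + 14×16 + 15 = 4847 (decimal)
Compute 6287 - 4847 = 1440
Convert 1440 (decimal) → 1440 = 1×1000 + 4×100 + 4×10 → 一千四百四十 (Chinese numeral)
一千四百四十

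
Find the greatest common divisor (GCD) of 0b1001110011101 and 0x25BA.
Convert 0b1001110011101 (binary) → 4096 + 512 + 256 + 128 + 16 + 8 + 4 + 1 = 5021 (decimal)
Convert 0x25BA (hexadecimal) → 2×4096 + 5×256 + 11×16 + 10 = 9658 (decimal)
Compute gcd(5021, 9658) = 1
1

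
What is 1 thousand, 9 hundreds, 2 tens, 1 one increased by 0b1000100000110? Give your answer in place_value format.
Convert 1 thousand, 9 hundreds, 2 tens, 1 one (place-value notation) → 1×1000 + 9×100 + 2×10 + 1 = 1921 (decimal)
Convert 0b1000100000110 (binary) → 4096 + 256 + 4 + 2 = 4358 (decimal)
Compute 1921 + 4358 = 6279
Convert 6279 (decimal) → 6279 = 6×1000 + 2×100 + 7×10 + 9 → 6 thousands, 2 hundreds, 7 tens, 9 ones (place-value notation)
6 thousands, 2 hundreds, 7 tens, 9 ones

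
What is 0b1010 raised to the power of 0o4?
Convert 0b1010 (binary) → 8 + 2 = 10 (decimal)
Convert 0o4 (octal) → 4 (decimal)
Compute 10 ^ 4 = 10000
10000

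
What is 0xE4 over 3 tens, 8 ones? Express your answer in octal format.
Convert 0xE4 (hexadecimal) → 14×16 + 4 = 228 (decimal)
Convert 3 tens, 8 ones (place-value notation) → 3×10 + 8 = 38 (decimal)
Compute 228 ÷ 38 = 6
Convert 6 (decimal) → 0o6 (octal)
0o6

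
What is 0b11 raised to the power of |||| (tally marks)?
Convert 0b11 (binary) → 2 + 1 = 3 (decimal)
Convert |||| (tally marks) → 4 (decimal)
Compute 3 ^ 4 = 81
81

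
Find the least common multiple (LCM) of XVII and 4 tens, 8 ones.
Convert XVII (Roman numeral) → 10 + 5 + 1 + 1 = 17 (decimal)
Convert 4 tens, 8 ones (place-value notation) → 4×10 + 8 = 48 (decimal)
Compute lcm(17, 48) = 816
816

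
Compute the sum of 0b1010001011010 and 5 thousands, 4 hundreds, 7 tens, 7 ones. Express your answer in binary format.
Convert 0b1010001011010 (binary) → 4096 + 1024 + 64 + 16 + 8 + 2 = 5210 (decimal)
Convert 5 thousands, 4 hundreds, 7 tens, 7 ones (place-value notation) → 5×1000 + 4×100 + 7×10 + 7 = 5477 (decimal)
Compute 5210 + 5477 = 10687
Convert 10687 (decimal) → 10687 = 8192 + 2048 + 256 + 128 + 32 + 16 + 8 + 4 + 2 + 1 → 0b10100110111111 (binary)
0b10100110111111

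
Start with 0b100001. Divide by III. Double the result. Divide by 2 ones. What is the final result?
Convert 0b100001 (binary) → 32 + 1 = 33 (decimal)
Start: 33
Convert III (Roman numeral) → 1 + 1 + 1 = 3 (decimal)
33 ÷ 3 = 11
11 × 2 = 22
Convert 2 ones (place-value notation) → 2 (decimal)
22 ÷ 2 = 11
11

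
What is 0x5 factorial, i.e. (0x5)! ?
Convert 0x5 (hexadecimal) → 5 (decimal)
Compute 5! = 120
120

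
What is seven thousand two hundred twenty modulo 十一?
Convert seven thousand two hundred twenty (English words) → 7×1000 + 2×100 + 20 = 7220 (decimal)
Convert 十一 (Chinese numeral) → 1×10 + 1 = 11 (decimal)
Compute 7220 mod 11 = 4
4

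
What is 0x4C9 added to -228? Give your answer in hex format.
Convert 0x4C9 (hexadecimal) → 4×256 + 12×16 + 9 = 1225 (decimal)
Compute 1225 + -228 = 997
Convert 997 (decimal) → 997 = 3×256 + 14×16 + 5 → 0x3E5 (hexadecimal)
0x3E5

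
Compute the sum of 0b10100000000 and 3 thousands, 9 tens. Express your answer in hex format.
Convert 0b10100000000 (binary) → 1024 + 256 = 1280 (decimal)
Convert 3 thousands, 9 tens (place-value notation) → 3×1000 + 9×10 = 3090 (decimal)
Compute 1280 + 3090 = 4370
Convert 4370 (decimal) → 4370 = 1×4096 + 1×256 + 1×16 + 2 → 0x1112 (hexadecimal)
0x1112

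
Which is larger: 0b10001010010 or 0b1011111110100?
Convert 0b10001010010 (binary) → 1024 + 64 + 16 + 2 = 1106 (decimal)
Convert 0b1011111110100 (binary) → 4096 + 1024 + 512 + 256 + 128 + 64 + 32 + 16 + 4 = 6132 (decimal)
Compare 1106 vs 6132: larger = 6132
6132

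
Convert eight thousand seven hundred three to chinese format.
Convert eight thousand seven hundred three (English words) → 8×1000 + 7×100 + 3 = 8703 (decimal)
Convert 8703 (decimal) → 8703 = 8×1000 + 7×100 + 3 → 八千七百零三 (Chinese numeral)
八千七百零三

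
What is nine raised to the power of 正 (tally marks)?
Convert nine (English words) → 9 (decimal)
Convert 正 (tally marks) → 5 (decimal)
Compute 9 ^ 5 = 59049
59049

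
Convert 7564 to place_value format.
Convert 7564 (decimal) → 7564 = 7×1000 + 5×100 + 6×10 + 4 → 7 thousands, 5 hundreds, 6 tens, 4 ones (place-value notation)
7 thousands, 5 hundreds, 6 tens, 4 ones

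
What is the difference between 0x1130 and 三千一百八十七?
Convert 0x1130 (hexadecimal) → 1×4096 + 1×256 + 3×16 = 4400 (decimal)
Convert 三千一百八十七 (Chinese numeral) → 3×1000 + 1×100 + 8×10 + 7 = 3187 (decimal)
Difference: |4400 - 3187| = 1213
1213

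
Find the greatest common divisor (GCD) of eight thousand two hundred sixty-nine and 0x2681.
Convert eight thousand two hundred sixty-nine (English words) → 8×1000 + 2×100 + 69 = 8269 (decimal)
Convert 0x2681 (hexadecimal) → 2×4096 + 6×256 + 8×16 + 1 = 9857 (decimal)
Compute gcd(8269, 9857) = 1
1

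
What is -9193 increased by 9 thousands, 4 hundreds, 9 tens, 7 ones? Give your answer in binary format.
Convert 9 thousands, 4 hundreds, 9 tens, 7 ones (place-value notation) → 9×1000 + 4×100 + 9×10 + 7 = 9497 (decimal)
Compute -9193 + 9497 = 304
Convert 304 (decimal) → 304 = 256 + 32 + 16 → 0b100110000 (binary)
0b100110000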